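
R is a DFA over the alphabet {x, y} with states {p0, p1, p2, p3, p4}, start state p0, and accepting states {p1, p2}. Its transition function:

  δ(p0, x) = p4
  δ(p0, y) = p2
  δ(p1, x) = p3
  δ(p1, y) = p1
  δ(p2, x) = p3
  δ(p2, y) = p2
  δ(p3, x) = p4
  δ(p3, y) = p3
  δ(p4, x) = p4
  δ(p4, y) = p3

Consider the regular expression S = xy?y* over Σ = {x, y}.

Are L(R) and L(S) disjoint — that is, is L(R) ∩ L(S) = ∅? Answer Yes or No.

Yes

Converting the expression S to a DFA (subset construction, then merging equivalent states) gives the minimal DFA with states {s0, s1, s2}, start state s0, accepting states {s1} and transitions s0: x→s1, y→s2; s1: x→s2, y→s1; s2: x→s2, y→s2.
Exploring the product automaton R × S from the start pair (p0, s0), following both machines on each input symbol, reaches 6 state pairs: (p0, s0), (p4, s1), (p2, s2), (p4, s2), (p3, s1), (p3, s2).
R accepts in {p1, p2} and S accepts in {s1}; no reachable pair has both components accepting, so no string drives both machines to acceptance simultaneously and L(R) ∩ L(S) = ∅.
So no string is accepted by both, and the intersection is empty.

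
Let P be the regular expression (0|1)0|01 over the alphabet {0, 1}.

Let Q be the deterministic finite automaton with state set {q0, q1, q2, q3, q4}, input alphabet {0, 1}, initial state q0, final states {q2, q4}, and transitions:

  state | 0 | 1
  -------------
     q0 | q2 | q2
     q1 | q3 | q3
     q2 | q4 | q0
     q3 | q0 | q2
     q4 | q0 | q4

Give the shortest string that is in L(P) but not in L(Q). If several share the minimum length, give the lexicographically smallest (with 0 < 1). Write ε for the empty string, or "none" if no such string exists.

The string 01 is accepted by P but not by Q.
No shorter string lies in the difference, and 01 is the lexicographically first length-2 string in L(P) \ L(Q).

01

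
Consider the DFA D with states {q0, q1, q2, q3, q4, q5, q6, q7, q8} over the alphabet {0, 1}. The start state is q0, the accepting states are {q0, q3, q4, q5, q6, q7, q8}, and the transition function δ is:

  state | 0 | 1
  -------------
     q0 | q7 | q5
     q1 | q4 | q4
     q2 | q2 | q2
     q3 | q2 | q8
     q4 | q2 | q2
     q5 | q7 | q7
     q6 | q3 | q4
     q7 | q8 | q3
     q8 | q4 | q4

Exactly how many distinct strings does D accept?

The useful subgraph on states {q0, q3, q4, q5, q7, q8} is acyclic, so L(D) is finite; the longest accepting path visits 6 useful states, giving maximum string length 5.
Counting accepting paths from q0 by length: 1 of length 0, 2 of length 1, 4 of length 2, 7 of length 3, 8 of length 4, 4 of length 5. Total 26.

26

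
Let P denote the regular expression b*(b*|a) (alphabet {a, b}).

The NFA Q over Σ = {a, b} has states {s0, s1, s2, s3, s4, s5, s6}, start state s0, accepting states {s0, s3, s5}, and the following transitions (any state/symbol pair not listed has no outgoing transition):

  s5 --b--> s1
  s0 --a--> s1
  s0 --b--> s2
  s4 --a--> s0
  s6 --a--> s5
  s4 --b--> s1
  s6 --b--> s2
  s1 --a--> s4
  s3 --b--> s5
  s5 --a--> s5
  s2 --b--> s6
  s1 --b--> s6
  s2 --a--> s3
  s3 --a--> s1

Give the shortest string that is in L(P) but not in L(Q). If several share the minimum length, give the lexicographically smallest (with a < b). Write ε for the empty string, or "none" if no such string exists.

a

The string a is accepted by P but not by Q.
No shorter string lies in the difference, and a is the lexicographically first length-1 string in L(P) \ L(Q).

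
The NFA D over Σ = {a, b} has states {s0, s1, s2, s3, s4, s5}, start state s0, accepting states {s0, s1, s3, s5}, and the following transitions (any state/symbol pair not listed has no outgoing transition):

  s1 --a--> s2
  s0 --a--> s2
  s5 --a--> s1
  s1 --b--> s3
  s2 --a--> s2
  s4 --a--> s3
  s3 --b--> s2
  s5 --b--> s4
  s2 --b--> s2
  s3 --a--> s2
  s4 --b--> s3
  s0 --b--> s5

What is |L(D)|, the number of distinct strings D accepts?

6

The useful subgraph on states {s0, s1, s3, s4, s5} is acyclic, so L(D) is finite; the longest accepting path visits 4 useful states, giving maximum string length 3.
Counting accepting paths from s0 by length: 1 of length 0, 1 of length 1, 1 of length 2, 3 of length 3. Total 6.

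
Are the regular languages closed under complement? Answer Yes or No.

Take a complete DFA for L and swap accepting and non-accepting states; the resulting DFA accepts exactly Σ* \ L.
So the regular languages are closed under complement.

Yes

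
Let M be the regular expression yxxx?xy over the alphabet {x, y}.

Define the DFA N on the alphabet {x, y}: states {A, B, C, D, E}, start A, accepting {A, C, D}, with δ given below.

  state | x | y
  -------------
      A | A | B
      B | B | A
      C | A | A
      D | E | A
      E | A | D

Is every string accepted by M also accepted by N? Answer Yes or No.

Converting the expression M to a DFA (subset construction, then merging equivalent states) gives the minimal DFA with states {m0, m1, m2, m3, m4, m5, m6, m7}, start state m0, accepting states {m7} and transitions m0: x→m1, y→m2; m1: x→m1, y→m1; m2: x→m3, y→m1; m3: x→m4, y→m1; m4: x→m5, y→m1; m5: x→m6, y→m7; m6: x→m1, y→m7; m7: x→m1, y→m1.
Exploring the product automaton M × N from the start pair (m0, A), following both machines on each input symbol, reaches 9 state pairs: (m0, A), (m1, A), (m2, B), (m1, B), (m3, B), (m4, B), (m5, B), (m6, B), (m7, A).
M accepts in {m7} and N accepts in {A, C, D}. The reachable pairs whose M-component is accepting are (m7, A); in each of them the N-component is accepting too, so the product for L(M) \ L(N) (M-component accepting, N-component rejecting) has no reachable accepting pair and the difference is empty.
Hence every string in L(M) is also in L(N).

Yes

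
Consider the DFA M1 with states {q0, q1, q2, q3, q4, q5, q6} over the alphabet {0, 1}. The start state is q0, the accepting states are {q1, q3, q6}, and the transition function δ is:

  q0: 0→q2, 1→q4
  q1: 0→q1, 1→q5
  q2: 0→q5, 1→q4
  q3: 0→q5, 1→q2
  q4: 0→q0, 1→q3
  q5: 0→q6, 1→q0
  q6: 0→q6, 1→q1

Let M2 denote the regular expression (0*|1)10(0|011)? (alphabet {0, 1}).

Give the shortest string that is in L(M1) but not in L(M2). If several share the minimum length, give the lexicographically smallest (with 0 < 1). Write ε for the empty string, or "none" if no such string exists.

The string 11 is accepted by M1 but not by M2.
No shorter string lies in the difference, and 11 is the lexicographically first length-2 string in L(M1) \ L(M2).

11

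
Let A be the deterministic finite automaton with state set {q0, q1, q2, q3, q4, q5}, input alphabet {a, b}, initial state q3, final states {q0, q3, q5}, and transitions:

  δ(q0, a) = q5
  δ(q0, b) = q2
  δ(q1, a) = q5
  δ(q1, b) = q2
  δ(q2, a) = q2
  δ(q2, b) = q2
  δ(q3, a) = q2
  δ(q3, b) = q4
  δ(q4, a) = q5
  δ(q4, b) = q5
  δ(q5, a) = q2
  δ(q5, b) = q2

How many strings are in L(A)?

The useful subgraph on states {q3, q4, q5} is acyclic, so L(A) is finite; the longest accepting path visits 3 useful states, giving maximum string length 2.
Counting accepting paths from q3 by length: 1 of length 0, 2 of length 2. Total 3.

3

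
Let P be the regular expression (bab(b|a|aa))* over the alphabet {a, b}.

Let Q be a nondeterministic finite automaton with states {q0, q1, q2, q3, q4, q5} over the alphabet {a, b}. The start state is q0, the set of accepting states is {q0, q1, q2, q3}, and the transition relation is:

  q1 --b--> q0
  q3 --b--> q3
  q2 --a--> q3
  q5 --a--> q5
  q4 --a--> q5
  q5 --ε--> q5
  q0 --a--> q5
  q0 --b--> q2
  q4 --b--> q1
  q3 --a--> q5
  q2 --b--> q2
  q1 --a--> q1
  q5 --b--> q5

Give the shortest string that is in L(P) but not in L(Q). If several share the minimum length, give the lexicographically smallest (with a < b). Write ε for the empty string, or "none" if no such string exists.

baba

The string baba is accepted by P but not by Q.
No shorter string lies in the difference, and baba is the lexicographically first length-4 string in L(P) \ L(Q).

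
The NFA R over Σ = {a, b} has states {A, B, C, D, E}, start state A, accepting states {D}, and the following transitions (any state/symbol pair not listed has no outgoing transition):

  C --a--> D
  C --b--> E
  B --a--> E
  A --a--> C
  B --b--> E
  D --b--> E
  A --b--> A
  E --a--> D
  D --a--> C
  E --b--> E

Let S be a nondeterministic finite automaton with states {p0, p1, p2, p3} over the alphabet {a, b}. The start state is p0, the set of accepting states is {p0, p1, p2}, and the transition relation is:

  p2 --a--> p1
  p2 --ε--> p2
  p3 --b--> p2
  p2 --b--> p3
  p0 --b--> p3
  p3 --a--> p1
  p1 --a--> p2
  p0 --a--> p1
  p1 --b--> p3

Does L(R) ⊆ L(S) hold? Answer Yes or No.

Yes

Exploring the product automaton R × S from the start pair (A, p0), following both machines on each input symbol, reaches 9 state pairs: (A, p0), (C, p1), (A, p3), (D, p2), (E, p3), (A, p2), (D, p1), (E, p2), (C, p2).
R accepts in {D} and S accepts in {p0, p1, p2}. The reachable pairs whose R-component is accepting are (D, p2), (D, p1); in each of them the S-component is accepting too, so the product for L(R) \ L(S) (R-component accepting, S-component rejecting) has no reachable accepting pair and the difference is empty.
Hence every string in L(R) is also in L(S).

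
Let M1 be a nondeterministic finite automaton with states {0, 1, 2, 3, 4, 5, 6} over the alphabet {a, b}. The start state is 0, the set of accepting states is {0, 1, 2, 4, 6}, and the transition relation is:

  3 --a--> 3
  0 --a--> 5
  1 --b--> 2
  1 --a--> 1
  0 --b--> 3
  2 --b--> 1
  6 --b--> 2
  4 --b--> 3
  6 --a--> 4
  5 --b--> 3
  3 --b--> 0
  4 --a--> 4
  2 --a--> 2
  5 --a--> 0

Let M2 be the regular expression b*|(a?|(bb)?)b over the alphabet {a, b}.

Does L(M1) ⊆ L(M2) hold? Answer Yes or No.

No

The string aa is in L(M1) but not in L(M2).
So L(M1) ⊄ L(M2).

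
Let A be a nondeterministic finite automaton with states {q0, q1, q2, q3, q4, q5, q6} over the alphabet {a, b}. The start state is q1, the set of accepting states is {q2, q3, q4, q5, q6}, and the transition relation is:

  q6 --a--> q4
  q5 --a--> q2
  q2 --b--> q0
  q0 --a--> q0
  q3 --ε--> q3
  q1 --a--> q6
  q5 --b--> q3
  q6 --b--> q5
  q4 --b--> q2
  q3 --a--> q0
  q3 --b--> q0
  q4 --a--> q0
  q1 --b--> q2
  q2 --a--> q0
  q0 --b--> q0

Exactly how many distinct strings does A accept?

The useful subgraph on states {q1, q2, q3, q4, q5, q6} is acyclic, so L(A) is finite; the longest accepting path visits 4 useful states, giving maximum string length 3.
Counting accepting paths from q1 by length: 2 of length 1, 2 of length 2, 3 of length 3. Total 7.

7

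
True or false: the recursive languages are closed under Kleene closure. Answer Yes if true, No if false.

Yes

For an input w of length n, decide by dynamic programming over positions 0..n whether w factors into blocks from L, calling the decider for L on each of the O(n²) substrings; every call halts, so this decides L*.
So the recursive languages are closed under Kleene star.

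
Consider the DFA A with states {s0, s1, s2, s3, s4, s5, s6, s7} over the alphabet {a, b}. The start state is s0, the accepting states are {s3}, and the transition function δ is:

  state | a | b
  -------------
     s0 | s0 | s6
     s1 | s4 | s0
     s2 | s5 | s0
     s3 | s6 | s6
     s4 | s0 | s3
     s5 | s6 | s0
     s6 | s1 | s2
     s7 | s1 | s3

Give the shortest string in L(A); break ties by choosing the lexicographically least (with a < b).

A breadth-first search from s0 reaches an accepting state first via the path s0 → s6 → s1 → s4 → s3 on input baab.
No string of length < 4 is accepted (BFS exhausts all shorter strings without reaching an accepting state), and baab is the lexicographically least accepting string of length 4.

baab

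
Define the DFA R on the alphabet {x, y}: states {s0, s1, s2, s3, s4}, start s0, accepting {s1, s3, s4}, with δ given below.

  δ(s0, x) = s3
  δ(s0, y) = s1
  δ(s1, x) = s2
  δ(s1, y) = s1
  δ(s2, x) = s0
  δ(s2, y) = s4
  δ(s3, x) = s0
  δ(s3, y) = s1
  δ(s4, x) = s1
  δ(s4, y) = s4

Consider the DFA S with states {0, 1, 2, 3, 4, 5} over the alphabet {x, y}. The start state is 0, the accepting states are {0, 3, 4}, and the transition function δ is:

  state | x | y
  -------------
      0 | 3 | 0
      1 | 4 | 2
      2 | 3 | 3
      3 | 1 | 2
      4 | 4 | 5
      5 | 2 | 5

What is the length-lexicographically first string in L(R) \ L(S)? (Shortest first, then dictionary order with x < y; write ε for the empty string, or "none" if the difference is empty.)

The string xy is accepted by R but not by S.
No shorter string lies in the difference, and xy is the lexicographically first length-2 string in L(R) \ L(S).

xy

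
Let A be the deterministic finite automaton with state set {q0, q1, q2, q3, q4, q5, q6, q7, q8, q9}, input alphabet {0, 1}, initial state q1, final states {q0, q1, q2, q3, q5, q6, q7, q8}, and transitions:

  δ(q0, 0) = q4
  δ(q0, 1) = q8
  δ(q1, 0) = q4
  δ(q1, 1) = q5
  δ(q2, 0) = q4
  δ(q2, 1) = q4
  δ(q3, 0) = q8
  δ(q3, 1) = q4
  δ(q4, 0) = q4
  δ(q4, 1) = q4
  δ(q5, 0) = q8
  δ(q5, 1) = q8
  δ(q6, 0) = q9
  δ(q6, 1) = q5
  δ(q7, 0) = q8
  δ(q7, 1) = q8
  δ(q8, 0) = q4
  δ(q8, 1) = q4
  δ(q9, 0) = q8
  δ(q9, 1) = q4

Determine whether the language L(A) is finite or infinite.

finite

The useful states (reachable from q1 and able to reach an accepting state) are {q1, q5, q8}.
Restricted to these states the transition graph has no cycle, so every accepting path has bounded length and L is finite.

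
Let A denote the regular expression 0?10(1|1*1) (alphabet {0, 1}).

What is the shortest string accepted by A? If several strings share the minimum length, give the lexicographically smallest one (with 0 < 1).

101

By inspection of the expression, no string of length less than 3 matches, and 101 is the lexicographically first match of length 3.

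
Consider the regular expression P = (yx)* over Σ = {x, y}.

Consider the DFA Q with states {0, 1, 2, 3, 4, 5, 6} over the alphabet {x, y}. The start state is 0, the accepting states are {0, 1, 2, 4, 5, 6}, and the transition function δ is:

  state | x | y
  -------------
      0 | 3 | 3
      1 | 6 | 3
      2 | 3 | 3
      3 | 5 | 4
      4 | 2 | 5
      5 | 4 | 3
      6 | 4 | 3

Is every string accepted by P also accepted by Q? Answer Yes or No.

Yes

Converting the expression P to a DFA (subset construction, then merging equivalent states) gives the minimal DFA with states {p0, p1, p2}, start state p0, accepting states {p0} and transitions p0: x→p1, y→p2; p1: x→p1, y→p1; p2: x→p0, y→p1.
Exploring the product automaton P × Q from the start pair (p0, 0), following both machines on each input symbol, reaches 7 state pairs: (p0, 0), (p1, 3), (p2, 3), (p1, 5), (p1, 4), (p0, 5), (p1, 2).
P accepts in {p0} and Q accepts in {0, 1, 2, 4, 5, 6}. The reachable pairs whose P-component is accepting are (p0, 0), (p0, 5); in each of them the Q-component is accepting too, so the product for L(P) \ L(Q) (P-component accepting, Q-component rejecting) has no reachable accepting pair and the difference is empty.
Hence every string in L(P) is also in L(Q).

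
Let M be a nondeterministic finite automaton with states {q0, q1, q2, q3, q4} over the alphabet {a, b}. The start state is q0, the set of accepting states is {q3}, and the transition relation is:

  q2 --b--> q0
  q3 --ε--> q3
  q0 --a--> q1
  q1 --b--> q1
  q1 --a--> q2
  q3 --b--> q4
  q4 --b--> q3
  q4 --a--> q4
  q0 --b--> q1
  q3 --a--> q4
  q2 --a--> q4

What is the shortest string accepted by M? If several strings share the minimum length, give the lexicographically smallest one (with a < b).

A breadth-first search from q0 reaches an accepting state first via the path q0 → q1 → q2 → q4 → q3 on input aaab.
No string of length < 4 is accepted (BFS exhausts all shorter strings without reaching an accepting state), and aaab is the lexicographically least accepting string of length 4.

aaab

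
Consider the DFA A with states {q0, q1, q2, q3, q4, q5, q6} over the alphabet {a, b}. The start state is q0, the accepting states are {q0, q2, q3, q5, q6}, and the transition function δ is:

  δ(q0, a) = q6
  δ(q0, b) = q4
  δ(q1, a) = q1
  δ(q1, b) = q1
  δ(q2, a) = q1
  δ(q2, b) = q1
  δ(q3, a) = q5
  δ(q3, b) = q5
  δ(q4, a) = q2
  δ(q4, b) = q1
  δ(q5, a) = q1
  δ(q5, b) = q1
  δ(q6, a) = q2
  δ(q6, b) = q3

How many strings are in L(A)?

7

The useful subgraph on states {q0, q2, q3, q4, q5, q6} is acyclic, so L(A) is finite; the longest accepting path visits 4 useful states, giving maximum string length 3.
Counting accepting paths from q0 by length: 1 of length 0, 1 of length 1, 3 of length 2, 2 of length 3. Total 7.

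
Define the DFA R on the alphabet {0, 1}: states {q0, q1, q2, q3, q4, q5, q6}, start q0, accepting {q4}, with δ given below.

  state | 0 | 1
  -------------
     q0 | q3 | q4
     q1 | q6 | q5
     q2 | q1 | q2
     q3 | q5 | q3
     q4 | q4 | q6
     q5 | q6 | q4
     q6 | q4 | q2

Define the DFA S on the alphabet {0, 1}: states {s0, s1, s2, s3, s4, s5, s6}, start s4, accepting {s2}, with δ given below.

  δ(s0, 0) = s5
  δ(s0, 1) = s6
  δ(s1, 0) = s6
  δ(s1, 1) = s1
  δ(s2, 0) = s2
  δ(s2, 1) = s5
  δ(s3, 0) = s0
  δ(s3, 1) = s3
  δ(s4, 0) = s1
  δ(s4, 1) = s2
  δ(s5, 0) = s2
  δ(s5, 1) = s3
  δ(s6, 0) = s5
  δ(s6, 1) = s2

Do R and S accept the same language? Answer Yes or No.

Yes

Exploring the product automaton R × S from the start pair (q0, s4), following both machines on each input symbol, reaches 7 state pairs: (q0, s4), (q3, s1), (q4, s2), (q5, s6), (q6, s5), (q2, s3), (q1, s0).
R accepts in {q4} and S accepts in {s2}. In every reachable pair the two components are either both accepting — (q4, s2) — or both non-accepting, so no string is accepted by exactly one of the machines: L(R) \ L(S) and L(S) \ L(R) are both empty.
Hence every string is accepted by R iff it is accepted by S, and the two languages coincide.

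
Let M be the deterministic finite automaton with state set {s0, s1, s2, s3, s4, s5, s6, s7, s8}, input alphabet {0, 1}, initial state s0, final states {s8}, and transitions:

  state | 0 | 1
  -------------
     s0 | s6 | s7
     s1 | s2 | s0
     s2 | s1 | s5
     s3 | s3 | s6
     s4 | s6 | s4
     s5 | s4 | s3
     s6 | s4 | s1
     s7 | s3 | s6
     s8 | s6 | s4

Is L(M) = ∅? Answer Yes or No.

The states reachable from the start state are {s0, s1, s2, s3, s4, s5, s6, s7}.
None of the accepting states {s8} is reachable, so no string is accepted and L(M) = ∅.

Yes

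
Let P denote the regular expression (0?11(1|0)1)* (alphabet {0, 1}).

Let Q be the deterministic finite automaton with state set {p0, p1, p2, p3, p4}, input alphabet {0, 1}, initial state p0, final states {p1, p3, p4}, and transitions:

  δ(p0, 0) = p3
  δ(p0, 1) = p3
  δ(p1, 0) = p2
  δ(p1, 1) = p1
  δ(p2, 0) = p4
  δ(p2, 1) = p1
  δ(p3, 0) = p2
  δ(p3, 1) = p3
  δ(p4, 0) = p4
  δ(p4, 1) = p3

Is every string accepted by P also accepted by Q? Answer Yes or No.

The empty string ε is in L(P) but not in L(Q).
So L(P) ⊄ L(Q).

No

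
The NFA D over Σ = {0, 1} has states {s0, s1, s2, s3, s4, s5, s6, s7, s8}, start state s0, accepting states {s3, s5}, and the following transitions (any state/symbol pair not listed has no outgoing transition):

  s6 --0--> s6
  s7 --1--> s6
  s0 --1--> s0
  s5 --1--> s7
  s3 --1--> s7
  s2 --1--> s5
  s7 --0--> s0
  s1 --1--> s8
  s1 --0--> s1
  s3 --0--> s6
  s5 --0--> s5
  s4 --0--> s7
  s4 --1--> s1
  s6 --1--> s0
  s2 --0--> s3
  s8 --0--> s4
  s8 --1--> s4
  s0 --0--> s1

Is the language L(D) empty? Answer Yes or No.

Yes

The states reachable from the start state are {s0, s1, s4, s6, s7, s8}.
None of the accepting states {s3, s5} is reachable, so no string is accepted and L(D) = ∅.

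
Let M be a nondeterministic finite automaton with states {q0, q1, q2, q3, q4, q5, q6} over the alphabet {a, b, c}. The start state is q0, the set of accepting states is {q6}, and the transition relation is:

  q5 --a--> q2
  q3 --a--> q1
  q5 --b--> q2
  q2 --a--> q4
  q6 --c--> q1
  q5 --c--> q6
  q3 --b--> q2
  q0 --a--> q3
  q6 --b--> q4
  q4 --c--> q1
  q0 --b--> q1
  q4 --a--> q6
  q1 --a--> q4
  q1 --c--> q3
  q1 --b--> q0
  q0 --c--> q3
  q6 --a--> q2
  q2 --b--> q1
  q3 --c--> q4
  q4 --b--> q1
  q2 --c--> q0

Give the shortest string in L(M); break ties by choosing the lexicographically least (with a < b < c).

aca

A breadth-first search from q0 reaches an accepting state first via the path q0 → q3 → q4 → q6 on input aca.
No string of length < 3 is accepted (BFS exhausts all shorter strings without reaching an accepting state), and aca is the lexicographically least accepting string of length 3.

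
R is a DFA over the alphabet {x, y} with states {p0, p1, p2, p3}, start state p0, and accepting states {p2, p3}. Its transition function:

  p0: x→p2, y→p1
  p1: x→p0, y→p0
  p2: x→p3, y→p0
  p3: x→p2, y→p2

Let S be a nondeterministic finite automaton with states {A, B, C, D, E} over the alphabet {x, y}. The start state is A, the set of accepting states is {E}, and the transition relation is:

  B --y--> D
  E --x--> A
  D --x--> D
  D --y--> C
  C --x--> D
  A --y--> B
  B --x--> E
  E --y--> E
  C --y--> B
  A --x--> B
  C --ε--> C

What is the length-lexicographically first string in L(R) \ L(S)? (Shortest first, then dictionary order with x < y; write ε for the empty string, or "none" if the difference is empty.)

The string x is accepted by R but not by S.
No shorter string lies in the difference, and x is the lexicographically first length-1 string in L(R) \ L(S).

x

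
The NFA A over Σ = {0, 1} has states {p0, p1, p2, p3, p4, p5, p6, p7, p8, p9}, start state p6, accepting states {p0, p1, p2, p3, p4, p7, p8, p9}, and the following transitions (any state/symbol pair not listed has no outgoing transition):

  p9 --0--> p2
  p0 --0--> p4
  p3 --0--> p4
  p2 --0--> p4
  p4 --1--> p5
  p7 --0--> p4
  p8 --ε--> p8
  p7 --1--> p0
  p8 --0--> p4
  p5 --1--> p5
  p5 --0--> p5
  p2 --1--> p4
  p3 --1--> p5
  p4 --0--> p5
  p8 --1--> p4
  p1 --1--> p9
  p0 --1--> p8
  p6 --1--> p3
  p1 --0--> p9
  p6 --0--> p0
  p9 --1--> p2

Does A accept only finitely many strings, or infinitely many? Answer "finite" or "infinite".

The useful states (reachable from p6 and able to reach an accepting state) are {p0, p3, p4, p6, p8}.
Restricted to these states the transition graph has no cycle, so every accepting path has bounded length and L is finite.

finite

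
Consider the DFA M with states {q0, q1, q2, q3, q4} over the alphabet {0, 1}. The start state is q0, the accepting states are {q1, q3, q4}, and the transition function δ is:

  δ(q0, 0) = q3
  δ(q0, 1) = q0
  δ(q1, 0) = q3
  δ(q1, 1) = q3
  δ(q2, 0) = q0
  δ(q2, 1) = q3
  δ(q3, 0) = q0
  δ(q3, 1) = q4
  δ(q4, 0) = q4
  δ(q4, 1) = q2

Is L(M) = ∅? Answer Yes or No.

The string 0 is accepted: the run q0 → q3 ends in the accepting state q3.
Since at least one string is accepted, L(M) is not empty.

No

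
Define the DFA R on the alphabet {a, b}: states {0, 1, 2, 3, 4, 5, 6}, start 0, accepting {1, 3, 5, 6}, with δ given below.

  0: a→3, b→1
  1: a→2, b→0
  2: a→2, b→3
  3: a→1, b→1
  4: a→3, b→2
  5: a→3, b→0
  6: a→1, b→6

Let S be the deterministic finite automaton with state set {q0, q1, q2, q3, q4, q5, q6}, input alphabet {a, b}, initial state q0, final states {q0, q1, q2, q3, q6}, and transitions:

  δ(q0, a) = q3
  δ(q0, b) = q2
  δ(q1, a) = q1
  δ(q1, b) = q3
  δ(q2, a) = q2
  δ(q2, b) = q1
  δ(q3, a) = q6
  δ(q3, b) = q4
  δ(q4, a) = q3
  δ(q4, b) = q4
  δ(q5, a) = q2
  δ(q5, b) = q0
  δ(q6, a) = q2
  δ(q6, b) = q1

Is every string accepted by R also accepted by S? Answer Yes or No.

No

The string ab is in L(R) but not in L(S).
So L(R) ⊄ L(S).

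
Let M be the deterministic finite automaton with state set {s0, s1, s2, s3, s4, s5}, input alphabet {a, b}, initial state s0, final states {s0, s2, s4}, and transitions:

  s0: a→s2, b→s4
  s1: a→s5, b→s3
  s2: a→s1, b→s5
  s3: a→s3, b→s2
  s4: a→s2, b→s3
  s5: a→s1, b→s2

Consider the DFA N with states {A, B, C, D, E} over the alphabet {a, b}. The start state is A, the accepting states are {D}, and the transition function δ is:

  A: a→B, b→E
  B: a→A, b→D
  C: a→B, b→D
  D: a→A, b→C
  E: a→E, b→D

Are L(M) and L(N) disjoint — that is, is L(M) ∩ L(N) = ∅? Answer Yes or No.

The string aaab is accepted by both M and N.
Hence L(M) ∩ L(N) ≠ ∅.

No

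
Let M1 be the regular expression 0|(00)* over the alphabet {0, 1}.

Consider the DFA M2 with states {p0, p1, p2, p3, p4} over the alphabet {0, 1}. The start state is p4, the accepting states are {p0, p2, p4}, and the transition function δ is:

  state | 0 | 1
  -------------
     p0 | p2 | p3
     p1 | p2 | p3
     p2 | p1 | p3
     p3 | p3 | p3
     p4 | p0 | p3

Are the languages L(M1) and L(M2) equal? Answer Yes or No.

Converting the expression M1 to a DFA (subset construction, then merging equivalent states) gives the minimal DFA with states {r0, r1, r2, r3, r4}, start state r0, accepting states {r0, r1, r3} and transitions r0: 0→r1, 1→r2; r1: 0→r3, 1→r2; r2: 0→r2, 1→r2; r3: 0→r4, 1→r2; r4: 0→r3, 1→r2.
Exploring the product automaton M1 × M2 from the start pair (r0, p4), following both machines on each input symbol, reaches 5 state pairs: (r0, p4), (r1, p0), (r2, p3), (r3, p2), (r4, p1).
M1 accepts in {r0, r1, r3} and M2 accepts in {p0, p2, p4}. In every reachable pair the two components are either both accepting — (r0, p4), (r1, p0), (r3, p2) — or both non-accepting, so no string is accepted by exactly one of the machines: L(M1) \ L(M2) and L(M2) \ L(M1) are both empty.
Hence every string is accepted by M1 iff it is accepted by M2, and the two languages coincide.

Yes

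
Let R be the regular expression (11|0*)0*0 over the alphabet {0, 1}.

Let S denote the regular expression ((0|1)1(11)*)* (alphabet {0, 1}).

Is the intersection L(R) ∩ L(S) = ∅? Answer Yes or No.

Yes

Converting the expression R to a DFA (subset construction, then merging equivalent states) gives the minimal DFA with states {r0, r1, r2, r3, r4}, start state r0, accepting states {r1} and transitions r0: 0→r1, 1→r2; r1: 0→r1, 1→r3; r2: 0→r3, 1→r4; r3: 0→r3, 1→r3; r4: 0→r1, 1→r3.
Converting the expression S to a DFA (subset construction, then merging equivalent states) gives the minimal DFA with states {s0, s1, s2}, start state s0, accepting states {s0} and transitions s0: 0→s1, 1→s1; s1: 0→s2, 1→s0; s2: 0→s2, 1→s2.
Exploring the product automaton R × S from the start pair (r0, s0), following both machines on each input symbol, reaches 8 state pairs: (r0, s0), (r1, s1), (r2, s1), (r1, s2), (r3, s0), (r3, s2), (r4, s0), (r3, s1).
R accepts in {r1} and S accepts in {s0}; no reachable pair has both components accepting, so no string drives both machines to acceptance simultaneously and L(R) ∩ L(S) = ∅.
So no string is accepted by both, and the intersection is empty.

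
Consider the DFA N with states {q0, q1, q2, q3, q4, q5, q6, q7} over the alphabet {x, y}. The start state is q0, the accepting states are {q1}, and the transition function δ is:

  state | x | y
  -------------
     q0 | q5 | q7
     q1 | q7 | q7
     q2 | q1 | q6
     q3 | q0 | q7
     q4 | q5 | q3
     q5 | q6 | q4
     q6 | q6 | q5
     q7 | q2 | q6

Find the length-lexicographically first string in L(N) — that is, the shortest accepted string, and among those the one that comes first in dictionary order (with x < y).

yxx

A breadth-first search from q0 reaches an accepting state first via the path q0 → q7 → q2 → q1 on input yxx.
No string of length < 3 is accepted (BFS exhausts all shorter strings without reaching an accepting state), and yxx is the lexicographically least accepting string of length 3.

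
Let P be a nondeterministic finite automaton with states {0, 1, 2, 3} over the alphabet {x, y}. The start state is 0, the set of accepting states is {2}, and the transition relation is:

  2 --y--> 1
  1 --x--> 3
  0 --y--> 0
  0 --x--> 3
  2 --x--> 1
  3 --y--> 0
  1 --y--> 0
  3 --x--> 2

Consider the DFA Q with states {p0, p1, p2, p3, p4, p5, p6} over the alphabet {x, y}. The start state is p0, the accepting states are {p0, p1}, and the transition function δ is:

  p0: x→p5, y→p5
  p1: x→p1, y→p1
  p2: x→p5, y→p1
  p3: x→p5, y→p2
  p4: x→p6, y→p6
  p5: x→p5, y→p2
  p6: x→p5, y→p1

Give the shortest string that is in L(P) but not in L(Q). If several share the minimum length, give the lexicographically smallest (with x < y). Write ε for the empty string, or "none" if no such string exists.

xx

The string xx is accepted by P but not by Q.
No shorter string lies in the difference, and xx is the lexicographically first length-2 string in L(P) \ L(Q).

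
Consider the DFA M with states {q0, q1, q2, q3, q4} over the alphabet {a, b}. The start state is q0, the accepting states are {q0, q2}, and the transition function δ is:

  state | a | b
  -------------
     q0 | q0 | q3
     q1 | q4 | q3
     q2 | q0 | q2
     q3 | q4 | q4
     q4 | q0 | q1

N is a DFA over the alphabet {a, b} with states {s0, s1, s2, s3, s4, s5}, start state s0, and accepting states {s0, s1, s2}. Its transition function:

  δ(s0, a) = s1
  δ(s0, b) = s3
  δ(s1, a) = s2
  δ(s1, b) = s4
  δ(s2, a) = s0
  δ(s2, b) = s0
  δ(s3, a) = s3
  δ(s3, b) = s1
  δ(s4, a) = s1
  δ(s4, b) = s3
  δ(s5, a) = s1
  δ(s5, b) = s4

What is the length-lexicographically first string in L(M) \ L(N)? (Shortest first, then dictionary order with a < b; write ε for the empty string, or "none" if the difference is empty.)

baa

The string baa is accepted by M but not by N.
No shorter string lies in the difference, and baa is the lexicographically first length-3 string in L(M) \ L(N).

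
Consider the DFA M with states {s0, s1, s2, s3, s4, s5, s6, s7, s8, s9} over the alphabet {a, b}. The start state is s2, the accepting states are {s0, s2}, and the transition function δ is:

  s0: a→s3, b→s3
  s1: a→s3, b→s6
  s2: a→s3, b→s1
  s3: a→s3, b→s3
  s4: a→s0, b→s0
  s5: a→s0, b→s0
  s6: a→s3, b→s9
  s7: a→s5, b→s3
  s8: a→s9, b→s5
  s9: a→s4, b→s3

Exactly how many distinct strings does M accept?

The useful subgraph on states {s0, s1, s2, s4, s6, s9} is acyclic, so L(M) is finite; the longest accepting path visits 6 useful states, giving maximum string length 5.
Counting accepting paths from s2 by length: 1 of length 0, 2 of length 5. Total 3.

3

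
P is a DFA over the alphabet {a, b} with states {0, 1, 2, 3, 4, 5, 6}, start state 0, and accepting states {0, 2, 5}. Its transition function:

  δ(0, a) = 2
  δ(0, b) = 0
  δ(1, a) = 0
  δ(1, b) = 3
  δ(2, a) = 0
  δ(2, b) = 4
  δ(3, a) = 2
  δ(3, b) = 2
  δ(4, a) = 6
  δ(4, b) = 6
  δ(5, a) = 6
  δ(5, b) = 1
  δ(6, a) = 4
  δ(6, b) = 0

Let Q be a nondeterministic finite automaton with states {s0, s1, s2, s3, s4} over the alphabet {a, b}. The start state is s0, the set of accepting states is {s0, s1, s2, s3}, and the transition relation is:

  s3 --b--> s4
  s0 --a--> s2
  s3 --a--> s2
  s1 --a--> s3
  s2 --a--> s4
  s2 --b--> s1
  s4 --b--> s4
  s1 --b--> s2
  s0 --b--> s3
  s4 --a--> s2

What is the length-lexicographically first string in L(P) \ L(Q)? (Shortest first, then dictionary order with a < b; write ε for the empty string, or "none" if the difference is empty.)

The string aa is accepted by P but not by Q.
No shorter string lies in the difference, and aa is the lexicographically first length-2 string in L(P) \ L(Q).

aa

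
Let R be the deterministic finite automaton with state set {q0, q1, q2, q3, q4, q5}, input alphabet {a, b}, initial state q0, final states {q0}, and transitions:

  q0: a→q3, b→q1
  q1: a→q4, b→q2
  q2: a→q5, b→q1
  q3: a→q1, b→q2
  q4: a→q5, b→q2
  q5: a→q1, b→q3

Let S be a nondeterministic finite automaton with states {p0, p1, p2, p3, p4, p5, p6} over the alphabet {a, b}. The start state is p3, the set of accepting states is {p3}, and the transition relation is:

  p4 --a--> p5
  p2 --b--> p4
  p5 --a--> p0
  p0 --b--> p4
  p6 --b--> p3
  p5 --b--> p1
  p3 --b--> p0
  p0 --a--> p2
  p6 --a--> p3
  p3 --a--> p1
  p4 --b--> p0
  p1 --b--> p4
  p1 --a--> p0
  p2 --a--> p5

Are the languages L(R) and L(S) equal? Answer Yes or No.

Exploring the product automaton R × S from the start pair (q0, p3), following both machines on each input symbol, reaches 6 state pairs: (q0, p3), (q3, p1), (q1, p0), (q2, p4), (q4, p2), (q5, p5).
R accepts in {q0} and S accepts in {p3}. In every reachable pair the two components are either both accepting — (q0, p3) — or both non-accepting, so no string is accepted by exactly one of the machines: L(R) \ L(S) and L(S) \ L(R) are both empty.
Hence every string is accepted by R iff it is accepted by S, and the two languages coincide.

Yes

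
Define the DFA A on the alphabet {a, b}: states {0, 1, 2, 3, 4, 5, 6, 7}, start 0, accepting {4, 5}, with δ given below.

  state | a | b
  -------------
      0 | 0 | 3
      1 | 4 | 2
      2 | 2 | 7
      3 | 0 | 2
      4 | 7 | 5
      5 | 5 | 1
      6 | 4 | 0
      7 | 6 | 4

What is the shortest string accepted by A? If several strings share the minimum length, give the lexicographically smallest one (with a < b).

bbbb

A breadth-first search from 0 reaches an accepting state first via the path 0 → 3 → 2 → 7 → 4 on input bbbb.
No string of length < 4 is accepted (BFS exhausts all shorter strings without reaching an accepting state), and bbbb is the lexicographically least accepting string of length 4.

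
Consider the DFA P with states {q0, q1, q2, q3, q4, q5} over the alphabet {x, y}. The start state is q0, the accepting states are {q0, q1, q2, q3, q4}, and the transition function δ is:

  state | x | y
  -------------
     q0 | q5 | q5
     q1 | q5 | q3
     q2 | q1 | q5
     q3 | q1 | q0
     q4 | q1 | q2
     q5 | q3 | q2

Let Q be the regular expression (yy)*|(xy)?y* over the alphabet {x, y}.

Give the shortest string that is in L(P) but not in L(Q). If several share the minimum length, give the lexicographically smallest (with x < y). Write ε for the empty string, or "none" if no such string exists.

xx

The string xx is accepted by P but not by Q.
No shorter string lies in the difference, and xx is the lexicographically first length-2 string in L(P) \ L(Q).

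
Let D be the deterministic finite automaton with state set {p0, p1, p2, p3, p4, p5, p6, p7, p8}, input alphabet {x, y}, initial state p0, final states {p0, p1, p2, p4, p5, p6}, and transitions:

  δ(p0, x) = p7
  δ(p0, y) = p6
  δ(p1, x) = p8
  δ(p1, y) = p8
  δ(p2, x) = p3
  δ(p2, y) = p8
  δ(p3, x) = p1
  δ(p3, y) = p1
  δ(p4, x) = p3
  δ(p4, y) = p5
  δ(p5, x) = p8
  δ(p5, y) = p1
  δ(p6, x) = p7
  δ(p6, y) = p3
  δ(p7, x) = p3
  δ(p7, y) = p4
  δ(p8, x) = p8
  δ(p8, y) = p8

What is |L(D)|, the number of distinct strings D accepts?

The useful subgraph on states {p0, p1, p3, p4, p5, p6, p7} is acyclic, so L(D) is finite; the longest accepting path visits 6 useful states, giving maximum string length 5.
Counting accepting paths from p0 by length: 1 of length 0, 1 of length 1, 1 of length 2, 6 of length 3, 6 of length 4, 3 of length 5. Total 18.

18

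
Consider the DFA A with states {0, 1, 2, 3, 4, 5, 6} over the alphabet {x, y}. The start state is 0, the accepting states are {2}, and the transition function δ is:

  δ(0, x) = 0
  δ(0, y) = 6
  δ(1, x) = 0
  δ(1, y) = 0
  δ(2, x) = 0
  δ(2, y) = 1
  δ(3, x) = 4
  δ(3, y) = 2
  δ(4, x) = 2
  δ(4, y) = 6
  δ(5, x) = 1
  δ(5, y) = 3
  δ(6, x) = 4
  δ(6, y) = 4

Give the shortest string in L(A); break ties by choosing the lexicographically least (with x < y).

A breadth-first search from 0 reaches an accepting state first via the path 0 → 6 → 4 → 2 on input yxx.
No string of length < 3 is accepted (BFS exhausts all shorter strings without reaching an accepting state), and yxx is the lexicographically least accepting string of length 3.

yxx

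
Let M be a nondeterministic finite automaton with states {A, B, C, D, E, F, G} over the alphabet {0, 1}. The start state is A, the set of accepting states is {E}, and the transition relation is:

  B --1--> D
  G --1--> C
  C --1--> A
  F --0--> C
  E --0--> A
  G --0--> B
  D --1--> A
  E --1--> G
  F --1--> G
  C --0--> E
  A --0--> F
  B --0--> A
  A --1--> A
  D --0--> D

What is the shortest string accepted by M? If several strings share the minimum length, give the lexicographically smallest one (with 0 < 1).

A breadth-first search from A reaches an accepting state first via the path A → F → C → E on input 000.
No string of length < 3 is accepted (BFS exhausts all shorter strings without reaching an accepting state), and 000 is the lexicographically least accepting string of length 3.

000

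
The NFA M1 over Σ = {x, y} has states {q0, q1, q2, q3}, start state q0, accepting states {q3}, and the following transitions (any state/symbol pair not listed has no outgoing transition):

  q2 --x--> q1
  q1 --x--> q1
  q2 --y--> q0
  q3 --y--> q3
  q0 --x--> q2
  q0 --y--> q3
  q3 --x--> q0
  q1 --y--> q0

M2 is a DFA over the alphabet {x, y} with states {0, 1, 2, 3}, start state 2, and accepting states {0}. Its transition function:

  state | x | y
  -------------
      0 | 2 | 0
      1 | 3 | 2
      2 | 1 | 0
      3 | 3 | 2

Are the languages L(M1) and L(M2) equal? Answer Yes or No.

Exploring the product automaton M1 × M2 from the start pair (q0, 2), following both machines on each input symbol, reaches 4 state pairs: (q0, 2), (q2, 1), (q3, 0), (q1, 3).
M1 accepts in {q3} and M2 accepts in {0}. In every reachable pair the two components are either both accepting — (q3, 0) — or both non-accepting, so no string is accepted by exactly one of the machines: L(M1) \ L(M2) and L(M2) \ L(M1) are both empty.
Hence every string is accepted by M1 iff it is accepted by M2, and the two languages coincide.

Yes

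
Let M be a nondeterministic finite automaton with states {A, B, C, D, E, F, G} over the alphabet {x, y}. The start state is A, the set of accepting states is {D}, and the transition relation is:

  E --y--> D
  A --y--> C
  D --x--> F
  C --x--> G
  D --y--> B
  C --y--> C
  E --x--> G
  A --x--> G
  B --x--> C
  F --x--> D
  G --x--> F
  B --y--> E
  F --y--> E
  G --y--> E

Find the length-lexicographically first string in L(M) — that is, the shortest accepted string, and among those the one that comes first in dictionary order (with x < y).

xxx

A breadth-first search from A reaches an accepting state first via the path A → G → F → D on input xxx.
No string of length < 3 is accepted (BFS exhausts all shorter strings without reaching an accepting state), and xxx is the lexicographically least accepting string of length 3.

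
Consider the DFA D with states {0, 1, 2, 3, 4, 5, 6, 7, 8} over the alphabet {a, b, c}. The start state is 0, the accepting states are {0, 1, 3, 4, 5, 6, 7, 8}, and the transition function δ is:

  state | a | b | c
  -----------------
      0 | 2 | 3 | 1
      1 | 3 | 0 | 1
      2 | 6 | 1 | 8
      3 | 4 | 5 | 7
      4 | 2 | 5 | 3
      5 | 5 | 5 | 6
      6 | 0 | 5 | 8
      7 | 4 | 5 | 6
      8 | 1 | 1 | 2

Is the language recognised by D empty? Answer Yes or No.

No

The empty string ε is accepted: the run 0 ends in the accepting state 0.
Since at least one string is accepted, L(D) is not empty.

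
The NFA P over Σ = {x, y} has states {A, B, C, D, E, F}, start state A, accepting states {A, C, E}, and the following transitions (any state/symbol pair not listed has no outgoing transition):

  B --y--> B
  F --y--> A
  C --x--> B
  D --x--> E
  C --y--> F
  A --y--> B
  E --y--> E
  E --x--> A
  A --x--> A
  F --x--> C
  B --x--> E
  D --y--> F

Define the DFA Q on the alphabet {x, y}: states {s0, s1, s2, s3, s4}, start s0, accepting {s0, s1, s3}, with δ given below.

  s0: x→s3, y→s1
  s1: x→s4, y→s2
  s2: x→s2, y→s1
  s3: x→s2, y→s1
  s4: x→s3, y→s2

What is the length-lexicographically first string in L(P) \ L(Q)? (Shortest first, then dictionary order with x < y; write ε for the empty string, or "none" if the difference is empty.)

The string xx is accepted by P but not by Q.
No shorter string lies in the difference, and xx is the lexicographically first length-2 string in L(P) \ L(Q).

xx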